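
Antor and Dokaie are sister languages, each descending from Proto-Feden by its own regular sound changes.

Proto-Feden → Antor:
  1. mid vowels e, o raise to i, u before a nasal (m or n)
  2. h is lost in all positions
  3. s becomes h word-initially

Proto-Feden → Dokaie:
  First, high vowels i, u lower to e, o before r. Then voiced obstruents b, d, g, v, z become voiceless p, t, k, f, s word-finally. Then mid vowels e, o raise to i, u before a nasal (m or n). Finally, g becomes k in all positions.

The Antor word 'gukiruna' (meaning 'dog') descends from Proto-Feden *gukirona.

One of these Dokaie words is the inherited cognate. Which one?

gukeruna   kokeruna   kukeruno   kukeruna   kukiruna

kukeruna

Dokaie: *gukirona
  gukirona → gukerona   [pre-rhotic lowering]
  gukerona (rule 2 does not apply)
  gukerona → gukeruna   [pre-nasal raising]
  gukeruna → kukeruna   [unconditioned shift]
  giving Dokaie kukeruna.
The other candidates each miss or misapply at least one Dokaie change.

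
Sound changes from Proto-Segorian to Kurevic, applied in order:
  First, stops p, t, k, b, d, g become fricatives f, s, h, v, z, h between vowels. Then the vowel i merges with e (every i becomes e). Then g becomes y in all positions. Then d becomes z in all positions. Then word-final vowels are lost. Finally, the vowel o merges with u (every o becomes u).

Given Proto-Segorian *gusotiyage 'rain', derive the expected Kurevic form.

yususeyah

Kurevic: *gusotiyage > gusosiyahe > gusoseyahe > yusoseyahe > yusoseyah > yususeyah  (by intervocalic lenition, vowel merger, unconditioned shift, apocope, vowel merger)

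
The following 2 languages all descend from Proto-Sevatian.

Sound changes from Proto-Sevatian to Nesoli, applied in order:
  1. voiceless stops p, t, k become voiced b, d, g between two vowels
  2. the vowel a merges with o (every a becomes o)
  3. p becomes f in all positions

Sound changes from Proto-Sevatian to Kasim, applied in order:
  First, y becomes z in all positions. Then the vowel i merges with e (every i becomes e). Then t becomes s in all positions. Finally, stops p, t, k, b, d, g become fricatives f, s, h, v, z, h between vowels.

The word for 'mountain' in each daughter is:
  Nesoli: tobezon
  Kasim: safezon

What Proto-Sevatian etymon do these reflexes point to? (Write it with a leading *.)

Position 1: Nesoli has t, Kasim has s. Nesoli preserves t here (none of its changes turn any other segment into t), so the proto-segment is *t.
Position 2: Nesoli has o, Kasim has a. Kasim preserves a here (none of its changes turn any other segment into a), so the proto-segment is *a.
Position 3: Nesoli has b, Kasim has f. Taking the neighbouring segments as reconstructed: Nesoli b could go back to *p or *b; Kasim f could go back to *p or *f — the one source consistent with every daughter is *p.
Continuing position by position gives *tapezon; check it forward:
Nesoli: start from *tapezon.
  rule 1 (intervocalic voicing): tapezon → tabezon
  rule 2 (vowel merger): tabezon → tobezon
  rule 3: no change — tobezon
  ⇒ Nesoli tobezon
Kasim: *tapezon
  tapezon (rule 1 does not apply)
  tapezon (rule 2 does not apply)
  tapezon → sapezon   [unconditioned shift]
  sapezon → safezon   [intervocalic lenition]
  giving Kasim safezon.
Only *tapezon yields all of Nesoli tobezon, Kasim safezon.

*tapezon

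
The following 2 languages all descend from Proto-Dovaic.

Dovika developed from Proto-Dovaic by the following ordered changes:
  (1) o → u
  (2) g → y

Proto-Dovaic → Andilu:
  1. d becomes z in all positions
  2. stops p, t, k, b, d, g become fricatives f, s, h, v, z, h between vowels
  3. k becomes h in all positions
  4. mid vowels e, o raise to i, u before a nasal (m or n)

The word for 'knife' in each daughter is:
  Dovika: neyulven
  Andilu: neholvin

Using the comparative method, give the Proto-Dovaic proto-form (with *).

*negolven

Position 4: Dovika has u, Andilu has o. Andilu preserves o here (none of its changes turn any other segment into o), so the proto-segment is *o.
Position 7: Dovika has e, Andilu has i. Dovika preserves e here (none of its changes turn any other segment into e), so the proto-segment is *e.
Continuing position by position gives *negolven; check it forward:
Dovika: start from *negolven.
  rule 1 (vowel merger): negolven → negulven
  rule 2 (unconditioned shift): negulven → neyulven
  ⇒ Dovika neyulven
Andilu: *negolven
  negolven (rule 1 does not apply)
  negolven → neholven   [intervocalic lenition]
  neholven (rule 3 does not apply)
  neholven → neholvin   [pre-nasal raising]
  giving Andilu neholvin.
No other proto-form is consistent with every reflex, so the reconstruction is *negolven.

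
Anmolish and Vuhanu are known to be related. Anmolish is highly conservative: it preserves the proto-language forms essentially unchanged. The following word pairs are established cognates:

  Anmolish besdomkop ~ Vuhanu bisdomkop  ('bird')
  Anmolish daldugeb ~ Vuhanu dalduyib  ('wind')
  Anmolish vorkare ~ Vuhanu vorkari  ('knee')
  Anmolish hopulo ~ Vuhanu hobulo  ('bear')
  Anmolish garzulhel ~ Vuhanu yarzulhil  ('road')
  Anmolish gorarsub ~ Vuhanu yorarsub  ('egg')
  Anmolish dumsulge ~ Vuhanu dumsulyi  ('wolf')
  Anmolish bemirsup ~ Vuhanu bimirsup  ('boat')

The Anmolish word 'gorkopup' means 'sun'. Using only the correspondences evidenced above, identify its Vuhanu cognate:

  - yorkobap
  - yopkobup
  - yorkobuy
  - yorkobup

gorarsub ~ yorarsub — Anmolish g corresponds to Vuhanu y word-initially before a back vowel.
hopulo ~ hobulo — Anmolish p corresponds to Vuhanu b between vowels (before a back vowel).
Applying these to Anmolish 'gorkopup':
  gorkopup → yorkopup   (g→y word-initially before a back vowel)
  yorkopup → yorkobup   (p→b between vowels (before a back vowel))
So the Vuhanu cognate is 'yorkobup'.

yorkobup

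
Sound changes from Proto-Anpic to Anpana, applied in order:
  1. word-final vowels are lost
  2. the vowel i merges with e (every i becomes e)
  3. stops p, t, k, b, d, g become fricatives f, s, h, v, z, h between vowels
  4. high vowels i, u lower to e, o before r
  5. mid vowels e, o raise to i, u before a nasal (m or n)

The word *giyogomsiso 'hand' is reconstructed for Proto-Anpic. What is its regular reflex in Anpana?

geyohumses

Anpana: *giyogomsiso
  giyogomsiso → giyogomsis   [apocope]
  giyogomsis → geyogomses   [vowel merger]
  geyogomses → geyohomses   [intervocalic lenition]
  geyohomses (rule 4 does not apply)
  geyohomses → geyohumses   [pre-nasal raising]
  giving Anpana geyohumses.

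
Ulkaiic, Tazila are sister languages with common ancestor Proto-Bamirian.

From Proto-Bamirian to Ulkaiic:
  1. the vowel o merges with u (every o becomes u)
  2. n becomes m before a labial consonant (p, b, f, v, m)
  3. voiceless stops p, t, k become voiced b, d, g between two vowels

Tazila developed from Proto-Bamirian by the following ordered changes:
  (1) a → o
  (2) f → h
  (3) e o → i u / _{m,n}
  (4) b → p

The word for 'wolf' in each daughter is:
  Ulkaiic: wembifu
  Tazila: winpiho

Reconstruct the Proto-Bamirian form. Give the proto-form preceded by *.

Position 6: Ulkaiic has f, Tazila has h. Ulkaiic preserves f here (none of its changes turn any other segment into f), so the proto-segment is *f.
Position 4: Ulkaiic has b, Tazila has p. Taking the neighbouring segments as reconstructed: Ulkaiic b can only go back to *b; Tazila p could go back to *p or *b — the one source consistent with every daughter is *b.
Verify the candidate proto-form against each daughter:
Ulkaiic: *wenbifo
  wenbifo → wenbifu   [vowel merger]
  wenbifu → wembifu   [nasal place assimilation]
  wembifu (rule 3 does not apply)
  giving Ulkaiic wembifu.
Tazila: start from *wenbifo.
  rule 1: no change — wenbifo
  rule 2 (unconditioned shift): wenbifo → wenbiho
  rule 3 (pre-nasal raising): wenbiho → winbiho
  rule 4 (unconditioned shift): winbiho → winpiho
  ⇒ Tazila winpiho
Only *wenbifo yields all of Ulkaiic wembifu, Tazila winpiho.

*wenbifo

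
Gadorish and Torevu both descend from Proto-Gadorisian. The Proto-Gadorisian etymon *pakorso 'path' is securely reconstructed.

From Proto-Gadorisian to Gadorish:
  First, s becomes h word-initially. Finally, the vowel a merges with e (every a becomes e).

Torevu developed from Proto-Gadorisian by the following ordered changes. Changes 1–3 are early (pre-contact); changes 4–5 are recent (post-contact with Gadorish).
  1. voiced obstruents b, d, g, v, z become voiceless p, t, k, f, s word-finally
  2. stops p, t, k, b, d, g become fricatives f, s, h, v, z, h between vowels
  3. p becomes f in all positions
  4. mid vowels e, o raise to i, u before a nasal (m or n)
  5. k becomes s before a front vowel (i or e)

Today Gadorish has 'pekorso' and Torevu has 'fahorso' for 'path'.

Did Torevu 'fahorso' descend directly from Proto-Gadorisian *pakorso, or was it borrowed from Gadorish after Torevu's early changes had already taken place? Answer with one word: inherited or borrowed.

inherited

If inherited, *pakorso would pass through all of Torevu's changes:
Torevu: start from *pakorso.
  rule 1: no change — pakorso
  rule 2 (intervocalic lenition): pakorso → pahorso
  rule 3 (unconditioned shift): pahorso → fahorso
  rule 4: no change — fahorso
  rule 5: no change — fahorso
  ⇒ Torevu fahorso
If borrowed from Gadorish 'pekorso' after the early changes, it would undergo only the recent ones:
  rule 4 (pre-nasal raising): no change (pekorso)
  rule 5 (palatalisation): no change (pekorso)
  ⇒ as a loan: pekorso
Torevu 'fahorso' matches the inherited outcome exactly, so it is an inherited cognate, not a loan.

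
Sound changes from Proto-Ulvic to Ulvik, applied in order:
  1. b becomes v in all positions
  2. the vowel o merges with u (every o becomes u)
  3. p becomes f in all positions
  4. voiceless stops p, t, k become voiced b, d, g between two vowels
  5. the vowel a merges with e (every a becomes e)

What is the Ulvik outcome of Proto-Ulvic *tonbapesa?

Ulvik: start from *tonbapesa.
  rule 1 (unconditioned shift): tonbapesa → tonvapesa
  rule 2 (vowel merger): tonvapesa → tunvapesa
  rule 3 (unconditioned shift): tunvapesa → tunvafesa
  rule 4: no change — tunvafesa
  rule 5 (vowel merger): tunvafesa → tunvefese
  ⇒ Ulvik tunvefese

tunvefese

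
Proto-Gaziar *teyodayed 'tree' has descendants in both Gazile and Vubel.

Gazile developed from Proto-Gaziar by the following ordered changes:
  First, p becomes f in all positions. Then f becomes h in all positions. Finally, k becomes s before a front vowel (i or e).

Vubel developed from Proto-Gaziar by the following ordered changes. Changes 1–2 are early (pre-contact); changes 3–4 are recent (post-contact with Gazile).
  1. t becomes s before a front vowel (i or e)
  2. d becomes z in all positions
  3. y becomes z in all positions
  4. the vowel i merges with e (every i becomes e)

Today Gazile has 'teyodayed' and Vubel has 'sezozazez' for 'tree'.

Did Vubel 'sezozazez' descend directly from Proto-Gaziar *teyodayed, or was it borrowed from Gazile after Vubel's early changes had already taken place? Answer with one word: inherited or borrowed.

If inherited, *teyodayed would pass through all of Vubel's changes:
Vubel: start from *teyodayed.
  rule 1 (palatalisation): teyodayed → seyodayed
  rule 2 (unconditioned shift): seyodayed → seyozayez
  rule 3 (unconditioned shift): seyozayez → sezozazez
  rule 4: no change — sezozazez
  ⇒ Vubel sezozazez
If borrowed from Gazile 'teyodayed' after the early changes, it would undergo only the recent ones:
  rule 3 (unconditioned shift): teyodayed → tezodazed
  rule 4 (vowel merger): no change (tezodazed)
  ⇒ as a loan: tezodazed
Vubel 'sezozazez' matches the inherited outcome exactly, so it is an inherited cognate, not a loan.

inherited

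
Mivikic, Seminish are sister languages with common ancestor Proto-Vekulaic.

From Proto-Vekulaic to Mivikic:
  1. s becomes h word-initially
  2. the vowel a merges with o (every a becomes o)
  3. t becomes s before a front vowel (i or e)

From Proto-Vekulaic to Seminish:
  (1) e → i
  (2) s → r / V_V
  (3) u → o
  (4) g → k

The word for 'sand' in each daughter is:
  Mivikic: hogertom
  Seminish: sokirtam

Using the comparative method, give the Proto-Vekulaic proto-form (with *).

Position 1: Mivikic has h, Seminish has s. Seminish preserves s here (none of its changes turn any other segment into s), so the proto-segment is *s.
Position 3: Mivikic has g, Seminish has k. Mivikic preserves g here (none of its changes turn any other segment into g), so the proto-segment is *g.
Continuing position by position gives *sogertam; check it forward:
Mivikic: *sogertam > hogertam > hogertom  (by debuccalisation, vowel merger)
Seminish: start from *sogertam.
  rule 1 (vowel merger): sogertam → sogirtam
  rule 2: no change — sogirtam
  rule 3: no change — sogirtam
  rule 4 (unconditioned shift): sogirtam → sokirtam
  ⇒ Seminish sokirtam
No other proto-form is consistent with every reflex, so the reconstruction is *sogertam.

*sogertam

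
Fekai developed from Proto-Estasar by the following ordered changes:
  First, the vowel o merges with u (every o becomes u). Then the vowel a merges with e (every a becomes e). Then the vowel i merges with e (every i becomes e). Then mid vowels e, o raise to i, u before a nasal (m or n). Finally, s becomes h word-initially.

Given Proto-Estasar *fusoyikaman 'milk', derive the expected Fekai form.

Fekai: start from *fusoyikaman.
  rule 1 (vowel merger): fusoyikaman → fusuyikaman
  rule 2 (vowel merger): fusuyikaman → fusuyikemen
  rule 3 (vowel merger): fusuyikemen → fusuyekemen
  rule 4 (pre-nasal raising): fusuyekemen → fusuyekimin
  rule 5: no change — fusuyekimin
  ⇒ Fekai fusuyekimin

fusuyekimin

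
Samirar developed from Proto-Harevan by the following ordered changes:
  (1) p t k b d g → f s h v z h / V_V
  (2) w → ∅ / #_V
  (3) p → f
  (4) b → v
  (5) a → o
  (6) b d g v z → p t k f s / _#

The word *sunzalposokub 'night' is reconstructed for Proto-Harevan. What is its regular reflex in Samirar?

sunzolfosohuf

Samirar: *sunzalposokub
  sunzalposokub → sunzalposohub   [intervocalic lenition]
  sunzalposohub (rule 2 does not apply)
  sunzalposohub → sunzalfosohub   [unconditioned shift]
  sunzalfosohub → sunzalfosohuv   [unconditioned shift]
  sunzalfosohuv → sunzolfosohuv   [vowel merger]
  sunzolfosohuv → sunzolfosohuf   [final devoicing]
  giving Samirar sunzolfosohuf.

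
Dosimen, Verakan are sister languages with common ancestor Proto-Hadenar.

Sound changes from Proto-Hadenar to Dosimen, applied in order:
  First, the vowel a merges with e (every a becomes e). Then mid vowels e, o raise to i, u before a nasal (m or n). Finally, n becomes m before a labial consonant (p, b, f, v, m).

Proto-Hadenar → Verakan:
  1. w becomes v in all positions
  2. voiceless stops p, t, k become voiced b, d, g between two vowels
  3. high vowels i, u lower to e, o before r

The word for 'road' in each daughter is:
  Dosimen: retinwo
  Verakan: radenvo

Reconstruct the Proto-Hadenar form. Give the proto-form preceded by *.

*ratenwo

Position 6: Dosimen has w, Verakan has v. Dosimen preserves w here (none of its changes turn any other segment into w), so the proto-segment is *w.
Position 2: Dosimen has e, Verakan has a. Verakan preserves a here (none of its changes turn any other segment into a), so the proto-segment is *a.
Verify the candidate proto-form against each daughter:
Dosimen: *ratenwo
  ratenwo → retenwo   [vowel merger]
  retenwo → retinwo   [pre-nasal raising]
  retinwo (rule 3 does not apply)
  giving Dosimen retinwo.
Verakan: *ratenwo > ratenvo > radenvo  (by unconditioned shift, intervocalic voicing)
*ratenwo is the unique common source.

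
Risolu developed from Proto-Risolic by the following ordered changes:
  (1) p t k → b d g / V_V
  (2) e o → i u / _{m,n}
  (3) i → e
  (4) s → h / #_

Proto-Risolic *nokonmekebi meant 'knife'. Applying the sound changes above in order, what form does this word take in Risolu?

nogunmegebe

Risolu: start from *nokonmekebi.
  rule 1 (intervocalic voicing): nokonmekebi → nogonmegebi
  rule 2 (pre-nasal raising): nogonmegebi → nogunmegebi
  rule 3 (vowel merger): nogunmegebi → nogunmegebe
  rule 4: no change — nogunmegebe
  ⇒ Risolu nogunmegebe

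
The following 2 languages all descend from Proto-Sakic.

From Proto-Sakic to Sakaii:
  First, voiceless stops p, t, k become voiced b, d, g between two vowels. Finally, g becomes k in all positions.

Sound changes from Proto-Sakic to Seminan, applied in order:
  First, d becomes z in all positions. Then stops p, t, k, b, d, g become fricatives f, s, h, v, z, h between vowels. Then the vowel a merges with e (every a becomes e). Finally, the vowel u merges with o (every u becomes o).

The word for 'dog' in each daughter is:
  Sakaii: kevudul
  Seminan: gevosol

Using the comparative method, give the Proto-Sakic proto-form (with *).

*gevutul

Position 4: Sakaii has u, Seminan has o. Sakaii preserves u here (none of its changes turn any other segment into u), so the proto-segment is *u.
Position 5: Sakaii has d, Seminan has s. Taking the neighbouring segments as reconstructed: Sakaii d could go back to *t or *d; Seminan s could go back to *t or *s — the one source consistent with every daughter is *t.
Position 1: Sakaii has k, Seminan has g. Seminan preserves g here (none of its changes turn any other segment into g), so the proto-segment is *g.
Continuing position by position gives *gevutul; check it forward:
Sakaii: start from *gevutul.
  rule 1 (intervocalic voicing): gevutul → gevudul
  rule 2 (unconditioned shift): gevudul → kevudul
  ⇒ Sakaii kevudul
Seminan: *gevutul > gevusul > gevosol  (by intervocalic lenition, vowel merger)
No other proto-form is consistent with every reflex, so the reconstruction is *gevutul.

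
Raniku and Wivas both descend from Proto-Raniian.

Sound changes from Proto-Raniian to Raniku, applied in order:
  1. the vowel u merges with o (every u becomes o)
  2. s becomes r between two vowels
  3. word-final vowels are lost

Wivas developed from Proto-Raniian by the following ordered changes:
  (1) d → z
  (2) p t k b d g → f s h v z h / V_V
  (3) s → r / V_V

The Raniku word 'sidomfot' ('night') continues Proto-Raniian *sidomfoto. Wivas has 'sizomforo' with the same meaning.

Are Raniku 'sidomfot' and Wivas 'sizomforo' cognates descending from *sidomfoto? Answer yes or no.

Derive the expected Wivas reflex of *sidomfoto:
Wivas: *sidomfoto > sizomfoto > sizomfoso > sizomforo  (by unconditioned shift, intervocalic lenition, rhotacism)
Wivas 'sizomforo' matches the regular reflex exactly, so the pair is cognate.

yes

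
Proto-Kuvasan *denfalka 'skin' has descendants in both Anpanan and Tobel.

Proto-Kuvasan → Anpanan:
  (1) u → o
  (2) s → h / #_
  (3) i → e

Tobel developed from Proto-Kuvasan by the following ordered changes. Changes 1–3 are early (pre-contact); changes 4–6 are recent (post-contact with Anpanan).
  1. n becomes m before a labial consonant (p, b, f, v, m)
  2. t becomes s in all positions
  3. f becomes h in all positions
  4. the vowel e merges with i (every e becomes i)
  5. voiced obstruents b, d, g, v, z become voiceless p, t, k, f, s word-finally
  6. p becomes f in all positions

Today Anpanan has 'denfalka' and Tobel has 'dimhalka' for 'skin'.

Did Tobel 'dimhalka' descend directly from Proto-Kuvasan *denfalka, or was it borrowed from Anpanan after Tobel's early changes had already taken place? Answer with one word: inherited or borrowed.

If inherited, *denfalka would pass through all of Tobel's changes:
Tobel: *denfalka
  denfalka → demfalka   [nasal place assimilation]
  demfalka (rule 2 does not apply)
  demfalka → demhalka   [unconditioned shift]
  demhalka → dimhalka   [vowel merger]
  dimhalka (rule 5 does not apply)
  dimhalka (rule 6 does not apply)
  giving Tobel dimhalka.
If borrowed from Anpanan 'denfalka' after the early changes, it would undergo only the recent ones:
  rule 4 (vowel merger): denfalka → dinfalka
  rule 5 (final devoicing): no change (dinfalka)
  rule 6 (unconditioned shift): no change (dinfalka)
  ⇒ as a loan: dinfalka
Tobel 'dimhalka' matches the inherited outcome exactly, so it is an inherited cognate, not a loan.

inherited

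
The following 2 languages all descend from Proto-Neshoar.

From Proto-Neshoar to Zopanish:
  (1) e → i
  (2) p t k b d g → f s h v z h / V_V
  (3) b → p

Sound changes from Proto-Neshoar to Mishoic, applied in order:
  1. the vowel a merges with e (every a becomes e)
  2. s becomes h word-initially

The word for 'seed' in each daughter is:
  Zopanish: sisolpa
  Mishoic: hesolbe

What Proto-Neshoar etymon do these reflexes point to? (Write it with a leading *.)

*sesolba

Position 2: Zopanish has i, Mishoic has e. Taking the neighbouring segments as reconstructed: Zopanish i could go back to *e or *i; Mishoic e could go back to *a or *e — the one source consistent with every daughter is *e.
Position 6: Zopanish has p, Mishoic has b. Mishoic preserves b here (none of its changes turn any other segment into b), so the proto-segment is *b.
Continuing position by position gives *sesolba; check it forward:
Zopanish: start from *sesolba.
  rule 1 (vowel merger): sesolba → sisolba
  rule 2: no change — sisolba
  rule 3 (unconditioned shift): sisolba → sisolpa
  ⇒ Zopanish sisolpa
Mishoic: start from *sesolba.
  rule 1 (vowel merger): sesolba → sesolbe
  rule 2 (debuccalisation): sesolbe → hesolbe
  ⇒ Mishoic hesolbe
No other proto-form is consistent with every reflex, so the reconstruction is *sesolba.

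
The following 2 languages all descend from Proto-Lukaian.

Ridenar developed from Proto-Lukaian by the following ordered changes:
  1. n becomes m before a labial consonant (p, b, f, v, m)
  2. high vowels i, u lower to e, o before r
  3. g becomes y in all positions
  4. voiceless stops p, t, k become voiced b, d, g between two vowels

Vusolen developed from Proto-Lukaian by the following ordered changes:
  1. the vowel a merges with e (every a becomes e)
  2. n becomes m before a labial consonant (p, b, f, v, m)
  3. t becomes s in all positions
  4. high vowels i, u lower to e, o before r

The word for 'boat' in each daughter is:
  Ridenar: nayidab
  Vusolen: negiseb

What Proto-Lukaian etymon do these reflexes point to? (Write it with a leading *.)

Position 2: Ridenar has a, Vusolen has e. Ridenar preserves a here (none of its changes turn any other segment into a), so the proto-segment is *a.
Position 5: Ridenar has d, Vusolen has s. Taking the neighbouring segments as reconstructed: Ridenar d could go back to *t or *d; Vusolen s could go back to *t or *s — the one source consistent with every daughter is *t.
Position 3: Ridenar has y, Vusolen has g. Vusolen preserves g here (none of its changes turn any other segment into g), so the proto-segment is *g.
Verify the candidate proto-form against each daughter:
Ridenar: *nagitab > nayitab > nayidab  (by unconditioned shift, intervocalic voicing)
Vusolen: start from *nagitab.
  rule 1 (vowel merger): nagitab → negiteb
  rule 2: no change — negiteb
  rule 3 (unconditioned shift): negiteb → negiseb
  rule 4: no change — negiseb
  ⇒ Vusolen negiseb
*nagitab is the unique common source.

*nagitab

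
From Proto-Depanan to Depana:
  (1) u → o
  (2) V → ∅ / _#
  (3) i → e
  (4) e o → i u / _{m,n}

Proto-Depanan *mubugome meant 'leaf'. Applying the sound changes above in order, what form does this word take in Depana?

Depana: start from *mubugome.
  rule 1 (vowel merger): mubugome → mobogome
  rule 2 (apocope): mobogome → mobogom
  rule 3: no change — mobogom
  rule 4 (pre-nasal raising): mobogom → mobogum
  ⇒ Depana mobogum

mobogum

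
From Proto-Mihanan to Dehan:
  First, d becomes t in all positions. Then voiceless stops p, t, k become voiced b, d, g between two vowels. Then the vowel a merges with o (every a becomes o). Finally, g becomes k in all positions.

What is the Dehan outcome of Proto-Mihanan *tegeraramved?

tekeroromvet

Dehan: *tegeraramved > tegeraramvet > tegeroromvet > tekeroromvet  (by unconditioned shift, vowel merger, unconditioned shift)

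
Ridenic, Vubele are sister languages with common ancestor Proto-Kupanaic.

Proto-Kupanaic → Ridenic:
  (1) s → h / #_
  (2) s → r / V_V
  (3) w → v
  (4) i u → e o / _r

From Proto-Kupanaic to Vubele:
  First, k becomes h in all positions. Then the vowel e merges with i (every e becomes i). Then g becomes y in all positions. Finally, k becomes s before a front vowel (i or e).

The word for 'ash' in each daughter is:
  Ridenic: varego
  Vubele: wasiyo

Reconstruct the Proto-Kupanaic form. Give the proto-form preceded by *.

*wasego

Position 1: Ridenic has v, Vubele has w. Vubele preserves w here (none of its changes turn any other segment into w), so the proto-segment is *w.
Position 4: Ridenic has e, Vubele has i. Taking the neighbouring segments as reconstructed: Ridenic e can only go back to *e; Vubele i could go back to *e or *i — the one source consistent with every daughter is *e.
Position 5: Ridenic has g, Vubele has y. Ridenic preserves g here (none of its changes turn any other segment into g), so the proto-segment is *g.
This points to *wasego. Verify forward in each daughter:
Ridenic: *wasego
  wasego (rule 1 does not apply)
  wasego → warego   [rhotacism]
  warego → varego   [unconditioned shift]
  varego (rule 4 does not apply)
  giving Ridenic varego.
Vubele: *wasego
  wasego (rule 1 does not apply)
  wasego → wasigo   [vowel merger]
  wasigo → wasiyo   [unconditioned shift]
  wasiyo (rule 4 does not apply)
  giving Vubele wasiyo.
Only *wasego yields all of Ridenic varego, Vubele wasiyo.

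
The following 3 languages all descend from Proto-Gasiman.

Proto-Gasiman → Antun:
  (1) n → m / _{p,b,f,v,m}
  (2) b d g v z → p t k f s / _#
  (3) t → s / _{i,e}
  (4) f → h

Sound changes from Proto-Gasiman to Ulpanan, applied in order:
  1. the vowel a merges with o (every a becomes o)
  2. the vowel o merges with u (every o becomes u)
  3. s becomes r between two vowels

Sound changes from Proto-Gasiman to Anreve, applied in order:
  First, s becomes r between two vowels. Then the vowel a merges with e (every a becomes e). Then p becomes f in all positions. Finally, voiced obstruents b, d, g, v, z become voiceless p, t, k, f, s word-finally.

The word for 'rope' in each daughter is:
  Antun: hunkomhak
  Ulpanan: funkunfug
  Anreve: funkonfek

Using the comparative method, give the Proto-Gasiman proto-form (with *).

*funkonfag

Position 8: Antun has a, Ulpanan has u, Anreve has e. Antun preserves a here (none of its changes turn any other segment into a), so the proto-segment is *a.
Position 6: Antun has m, Ulpanan has n, Anreve has n. Ulpanan preserves n here (none of its changes turn any other segment into n), so the proto-segment is *n.
This points to *funkonfag. Verify forward in each daughter:
Antun: start from *funkonfag.
  rule 1 (nasal place assimilation): funkonfag → funkomfag
  rule 2 (final devoicing): funkomfag → funkomfak
  rule 3: no change — funkomfak
  rule 4 (unconditioned shift): funkomfak → hunkomhak
  ⇒ Antun hunkomhak
Ulpanan: start from *funkonfag.
  rule 1 (vowel merger): funkonfag → funkonfog
  rule 2 (vowel merger): funkonfog → funkunfug
  rule 3: no change — funkunfug
  ⇒ Ulpanan funkunfug
Anreve: *funkonfag > funkonfeg > funkonfek  (by vowel merger, final devoicing)
No other proto-form is consistent with every reflex, so the reconstruction is *funkonfag.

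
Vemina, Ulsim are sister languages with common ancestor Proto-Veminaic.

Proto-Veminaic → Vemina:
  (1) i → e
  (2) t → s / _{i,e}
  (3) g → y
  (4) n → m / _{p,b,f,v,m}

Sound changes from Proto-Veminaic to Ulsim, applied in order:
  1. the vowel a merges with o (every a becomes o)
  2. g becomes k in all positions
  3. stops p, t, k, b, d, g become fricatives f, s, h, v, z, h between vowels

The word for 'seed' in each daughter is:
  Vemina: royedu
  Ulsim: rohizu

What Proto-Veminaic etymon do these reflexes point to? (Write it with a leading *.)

*rogidu

Position 4: Vemina has e, Ulsim has i. Ulsim preserves i here (none of its changes turn any other segment into i), so the proto-segment is *i.
Position 5: Vemina has d, Ulsim has z. Vemina preserves d here (none of its changes turn any other segment into d), so the proto-segment is *d.
Position 3: Vemina has y, Ulsim has h. Taking the neighbouring segments as reconstructed: Vemina y could go back to *g or *y; Ulsim h could go back to *k or *g or *h — the one source consistent with every daughter is *g.
This points to *rogidu. Verify forward in each daughter:
Vemina: start from *rogidu.
  rule 1 (vowel merger): rogidu → rogedu
  rule 2: no change — rogedu
  rule 3 (unconditioned shift): rogedu → royedu
  rule 4: no change — royedu
  ⇒ Vemina royedu
Ulsim: start from *rogidu.
  rule 1: no change — rogidu
  rule 2 (unconditioned shift): rogidu → rokidu
  rule 3 (intervocalic lenition): rokidu → rohizu
  ⇒ Ulsim rohizu
*rogidu is the unique common source.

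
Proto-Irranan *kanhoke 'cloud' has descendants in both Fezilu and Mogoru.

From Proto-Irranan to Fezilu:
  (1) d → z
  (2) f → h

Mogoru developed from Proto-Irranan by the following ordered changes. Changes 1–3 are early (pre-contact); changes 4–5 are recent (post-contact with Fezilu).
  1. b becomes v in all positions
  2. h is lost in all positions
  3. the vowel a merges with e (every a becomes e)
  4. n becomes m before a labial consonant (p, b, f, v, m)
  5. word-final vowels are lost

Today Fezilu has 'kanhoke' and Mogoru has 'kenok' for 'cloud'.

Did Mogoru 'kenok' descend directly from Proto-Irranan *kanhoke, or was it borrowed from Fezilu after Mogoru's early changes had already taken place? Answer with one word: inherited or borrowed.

inherited

If inherited, *kanhoke would pass through all of Mogoru's changes:
Mogoru: *kanhoke > kanoke > kenoke > kenok  (by h-loss, vowel merger, apocope)
If borrowed from Fezilu 'kanhoke' after the early changes, it would undergo only the recent ones:
  rule 4 (nasal place assimilation): no change (kanhoke)
  rule 5 (apocope): kanhoke → kanhok
  ⇒ as a loan: kanhok
Mogoru 'kenok' matches the inherited outcome exactly, so it is an inherited cognate, not a loan.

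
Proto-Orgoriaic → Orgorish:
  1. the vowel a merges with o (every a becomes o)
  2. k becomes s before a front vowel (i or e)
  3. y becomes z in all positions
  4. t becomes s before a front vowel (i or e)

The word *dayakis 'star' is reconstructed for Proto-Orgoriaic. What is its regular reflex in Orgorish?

dozosis

Orgorish: *dayakis
  dayakis → doyokis   [vowel merger]
  doyokis → doyosis   [palatalisation]
  doyosis → dozosis   [unconditioned shift]
  dozosis (rule 4 does not apply)
  giving Orgorish dozosis.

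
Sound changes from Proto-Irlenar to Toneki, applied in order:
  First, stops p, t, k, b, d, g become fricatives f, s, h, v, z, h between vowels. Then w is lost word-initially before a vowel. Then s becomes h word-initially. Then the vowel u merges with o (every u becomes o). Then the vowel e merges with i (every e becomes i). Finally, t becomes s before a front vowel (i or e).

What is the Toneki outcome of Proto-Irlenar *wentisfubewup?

insisfoviwop

Toneki: *wentisfubewup > wentisfuvewup > entisfuvewup > entisfovewop > intisfoviwop > insisfoviwop  (by intervocalic lenition, glide loss, vowel merger, vowel merger, palatalisation)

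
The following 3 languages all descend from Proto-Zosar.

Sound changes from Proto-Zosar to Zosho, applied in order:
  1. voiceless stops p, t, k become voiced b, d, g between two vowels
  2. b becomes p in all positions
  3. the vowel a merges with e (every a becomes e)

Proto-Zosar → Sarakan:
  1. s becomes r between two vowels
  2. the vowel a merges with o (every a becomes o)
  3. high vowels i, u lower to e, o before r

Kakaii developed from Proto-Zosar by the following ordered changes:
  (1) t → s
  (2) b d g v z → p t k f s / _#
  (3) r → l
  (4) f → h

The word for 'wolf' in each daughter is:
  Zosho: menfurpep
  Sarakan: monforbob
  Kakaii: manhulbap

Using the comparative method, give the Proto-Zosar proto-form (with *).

*manfurbab

Position 9: Zosho has p, Sarakan has b, Kakaii has p. Sarakan preserves b here (none of its changes turn any other segment into b), so the proto-segment is *b.
Position 8: Zosho has e, Sarakan has o, Kakaii has a. Kakaii preserves a here (none of its changes turn any other segment into a), so the proto-segment is *a.
Verify the candidate proto-form against each daughter:
Zosho: *manfurbab > manfurpap > menfurpep  (by unconditioned shift, vowel merger)
Sarakan: start from *manfurbab.
  rule 1: no change — manfurbab
  rule 2 (vowel merger): manfurbab → monfurbob
  rule 3 (pre-rhotic lowering): monfurbob → monforbob
  ⇒ Sarakan monforbob
Kakaii: *manfurbab
  manfurbab (rule 1 does not apply)
  manfurbab → manfurbap   [final devoicing]
  manfurbap → manfulbap   [unconditioned shift]
  manfulbap → manhulbap   [unconditioned shift]
  giving Kakaii manhulbap.
Only *manfurbab yields all of Zosho menfurpep, Sarakan monforbob, Kakaii manhulbap.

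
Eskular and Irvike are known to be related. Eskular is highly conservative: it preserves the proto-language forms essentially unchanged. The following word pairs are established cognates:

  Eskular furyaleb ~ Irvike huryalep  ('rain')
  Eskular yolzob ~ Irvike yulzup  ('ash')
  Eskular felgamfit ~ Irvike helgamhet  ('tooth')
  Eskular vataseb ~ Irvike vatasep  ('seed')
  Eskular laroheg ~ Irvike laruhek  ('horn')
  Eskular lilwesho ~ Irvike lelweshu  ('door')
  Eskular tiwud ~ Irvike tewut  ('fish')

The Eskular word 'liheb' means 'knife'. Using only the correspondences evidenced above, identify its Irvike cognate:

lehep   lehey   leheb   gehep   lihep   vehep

lehep

felgamfit ~ helgamhet, lilwesho ~ lelweshu — Eskular i corresponds to Irvike e after a consonant, before a consonant other than r, m, n, p, b, f, v.
furyaleb ~ huryalep, yolzob ~ yulzup — Eskular b corresponds to Irvike p word-finally.
Applying these to Eskular 'liheb':
  liheb → leheb   (i→e after a consonant, before a consonant other than r, m, n, p, b, f, v)
  leheb → lehep   (b→p word-finally)
So the Irvike cognate is 'lehep'.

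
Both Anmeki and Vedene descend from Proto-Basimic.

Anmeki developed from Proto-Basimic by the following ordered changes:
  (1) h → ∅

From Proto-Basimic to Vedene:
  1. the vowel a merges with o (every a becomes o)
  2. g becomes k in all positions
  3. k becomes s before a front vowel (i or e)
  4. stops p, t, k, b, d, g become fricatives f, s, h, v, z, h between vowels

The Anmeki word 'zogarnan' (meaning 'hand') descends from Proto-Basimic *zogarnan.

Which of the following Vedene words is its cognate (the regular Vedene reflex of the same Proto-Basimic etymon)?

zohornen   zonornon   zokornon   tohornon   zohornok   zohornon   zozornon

zohornon

Vedene: *zogarnan
  zogarnan → zogornon   [vowel merger]
  zogornon → zokornon   [unconditioned shift]
  zokornon (rule 3 does not apply)
  zokornon → zohornon   [intervocalic lenition]
  giving Vedene zohornon.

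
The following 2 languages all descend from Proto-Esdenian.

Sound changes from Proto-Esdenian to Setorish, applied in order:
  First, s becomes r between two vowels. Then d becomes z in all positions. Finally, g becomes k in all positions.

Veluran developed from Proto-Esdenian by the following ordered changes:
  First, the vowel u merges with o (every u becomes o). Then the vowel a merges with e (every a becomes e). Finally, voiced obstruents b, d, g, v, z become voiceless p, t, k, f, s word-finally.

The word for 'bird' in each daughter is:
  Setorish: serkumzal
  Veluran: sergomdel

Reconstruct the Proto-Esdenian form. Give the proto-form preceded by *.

*sergumdal

Position 4: Setorish has k, Veluran has g. Veluran preserves g here (none of its changes turn any other segment into g), so the proto-segment is *g.
Position 7: Setorish has z, Veluran has d. Veluran preserves d here (none of its changes turn any other segment into d), so the proto-segment is *d.
Position 5: Setorish has u, Veluran has o. Setorish preserves u here (none of its changes turn any other segment into u), so the proto-segment is *u.
Verify the candidate proto-form against each daughter:
Setorish: *sergumdal
  sergumdal (rule 1 does not apply)
  sergumdal → sergumzal   [unconditioned shift]
  sergumzal → serkumzal   [unconditioned shift]
  giving Setorish serkumzal.
Veluran: start from *sergumdal.
  rule 1 (vowel merger): sergumdal → sergomdal
  rule 2 (vowel merger): sergomdal → sergomdel
  rule 3: no change — sergomdel
  ⇒ Veluran sergomdel
No other proto-form is consistent with every reflex, so the reconstruction is *sergumdal.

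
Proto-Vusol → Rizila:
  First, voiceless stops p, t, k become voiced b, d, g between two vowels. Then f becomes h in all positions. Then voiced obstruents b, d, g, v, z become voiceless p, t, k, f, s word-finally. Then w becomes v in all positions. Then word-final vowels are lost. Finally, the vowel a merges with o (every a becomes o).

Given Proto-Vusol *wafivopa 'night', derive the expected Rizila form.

vohivob

Rizila: *wafivopa
  wafivopa → wafivoba   [intervocalic voicing]
  wafivoba → wahivoba   [unconditioned shift]
  wahivoba (rule 3 does not apply)
  wahivoba → vahivoba   [unconditioned shift]
  vahivoba → vahivob   [apocope]
  vahivob → vohivob   [vowel merger]
  giving Rizila vohivob.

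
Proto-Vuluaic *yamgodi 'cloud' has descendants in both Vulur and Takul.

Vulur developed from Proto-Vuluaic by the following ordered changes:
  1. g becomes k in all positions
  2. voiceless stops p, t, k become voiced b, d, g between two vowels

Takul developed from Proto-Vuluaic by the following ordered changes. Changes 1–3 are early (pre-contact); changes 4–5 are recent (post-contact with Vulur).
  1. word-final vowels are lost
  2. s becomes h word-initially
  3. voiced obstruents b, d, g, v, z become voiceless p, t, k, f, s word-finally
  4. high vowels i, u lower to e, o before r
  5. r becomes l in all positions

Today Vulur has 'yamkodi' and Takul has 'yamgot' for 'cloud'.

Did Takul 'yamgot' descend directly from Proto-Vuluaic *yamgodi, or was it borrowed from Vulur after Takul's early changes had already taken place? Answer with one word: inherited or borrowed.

If inherited, *yamgodi would pass through all of Takul's changes:
Takul: *yamgodi
  yamgodi → yamgod   [apocope]
  yamgod (rule 2 does not apply)
  yamgod → yamgot   [final devoicing]
  yamgot (rule 4 does not apply)
  yamgot (rule 5 does not apply)
  giving Takul yamgot.
If borrowed from Vulur 'yamkodi' after the early changes, it would undergo only the recent ones:
  rule 4 (pre-rhotic lowering): no change (yamkodi)
  rule 5 (unconditioned shift): no change (yamkodi)
  ⇒ as a loan: yamkodi
Takul 'yamgot' matches the inherited outcome exactly, so it is an inherited cognate, not a loan.

inherited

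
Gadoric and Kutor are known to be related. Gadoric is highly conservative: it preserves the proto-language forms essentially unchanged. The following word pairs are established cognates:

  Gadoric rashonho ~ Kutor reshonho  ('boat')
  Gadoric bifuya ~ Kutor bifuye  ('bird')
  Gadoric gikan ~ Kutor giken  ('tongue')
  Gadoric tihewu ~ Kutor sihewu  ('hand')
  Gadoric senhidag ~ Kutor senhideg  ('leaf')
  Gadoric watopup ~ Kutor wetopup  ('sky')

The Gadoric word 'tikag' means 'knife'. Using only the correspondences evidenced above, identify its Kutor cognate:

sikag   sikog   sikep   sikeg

tihewu ~ sihewu — Gadoric t corresponds to Kutor s word-initially before a front vowel.
rashonho ~ reshonho, senhidag ~ senhideg — Gadoric a corresponds to Kutor e after a consonant, before a consonant other than r, m, n, p, b, f, v.
Applying these to Gadoric 'tikag':
  tikag → sikag   (t→s word-initially before a front vowel)
  sikag → sikeg   (a→e after a consonant, before a consonant other than r, m, n, p, b, f, v)
So the Kutor cognate is 'sikeg'.

sikeg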